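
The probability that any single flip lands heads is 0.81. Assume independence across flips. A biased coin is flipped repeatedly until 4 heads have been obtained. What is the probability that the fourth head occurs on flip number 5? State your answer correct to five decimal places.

Y = trial on which the fourth success occurs; negative binomial, r=4, p=0.81.
P(Y=5) = C(4,3) · p^4 · (1−p)^1
= 4 · 0.43047 · 0.19 = 0.3271551

0.32716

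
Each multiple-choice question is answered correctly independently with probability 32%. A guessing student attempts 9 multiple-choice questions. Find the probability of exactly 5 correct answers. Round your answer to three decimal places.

0.090

X ~ Binomial(n=9, p=0.32).
P(X=5) = C(9,5) · p^5 · (1−p)^4
= 126 · 0.0033554 · 0.21381 = 0.09040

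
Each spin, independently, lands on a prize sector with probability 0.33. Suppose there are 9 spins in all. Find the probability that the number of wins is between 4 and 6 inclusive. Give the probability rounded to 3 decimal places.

X ~ Binomial(9, 0.33); P(4 ≤ X ≤ 6) = Σ C(9,k) p^k (1−p)^(9−k) over k:
  k=4: C(9,4)·0.33^4·0.67^5 = 0.20174
  k=5: C(9,5)·0.33^5·0.67^4 = 0.09937
  k=6: C(9,6)·0.33^6·0.67^3 = 0.03263
Total = 0.33374

0.334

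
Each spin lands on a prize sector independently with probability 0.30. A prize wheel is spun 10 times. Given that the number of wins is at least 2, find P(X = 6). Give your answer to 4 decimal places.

0.0432

X ~ Binomial(10, 0.30). Want P(X=6 | X≥2) = P(X=6) / P(X≥2).
P(X=6) = C(10,6)·0.30^6·0.70^4 = 0.036757
P(X≥2) = 1 − 0.028248 − 0.121061 = 0.850692
Ratio = 0.036757 / 0.850692 = 0.043208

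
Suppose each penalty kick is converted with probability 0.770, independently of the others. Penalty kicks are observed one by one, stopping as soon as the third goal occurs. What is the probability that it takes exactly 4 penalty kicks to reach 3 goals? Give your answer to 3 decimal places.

0.315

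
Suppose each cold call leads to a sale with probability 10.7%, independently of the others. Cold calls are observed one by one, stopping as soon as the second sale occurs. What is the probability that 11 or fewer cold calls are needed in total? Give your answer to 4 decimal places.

0.3324

Finishing within 11 cold calls ⇔ at least 2 successes in the first 11. With X ~ Binomial(11, 0.107), P(Y ≤ 11) = 1 − P(X ≤ 1).
  k=0: C(11,0)·0.107^0·0.893^11 = 0.287982
  k=1: C(11,1)·0.107^1·0.893^10 = 0.379569
1 − 0.667552 = 0.332448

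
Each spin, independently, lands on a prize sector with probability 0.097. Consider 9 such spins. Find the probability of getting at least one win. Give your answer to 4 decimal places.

0.6008

P(at least one) = 1 − P(none) = 1 − (1 − 0.097)^9
= 1 − 0.399199 = 0.600801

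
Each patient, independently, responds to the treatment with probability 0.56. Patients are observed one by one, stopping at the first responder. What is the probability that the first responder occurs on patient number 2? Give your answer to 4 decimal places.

Geometric (trials to first success), p = 0.56.
P(Y = 2) = (1−p)^1 · p = 0.44 · 0.56 = 0.246400

0.2464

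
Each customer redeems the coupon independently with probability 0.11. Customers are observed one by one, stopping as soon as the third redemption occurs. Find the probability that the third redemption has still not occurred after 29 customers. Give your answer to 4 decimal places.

0.3674

Needing more than 29 customers ⇔ fewer than 3 successes in the first 29. With X ~ Binomial(29, 0.11), P(Y > 29) = P(X ≤ 2).
  k=0: C(29,0)·0.11^0·0.89^29 = 0.034065
  k=1: C(29,1)·0.11^1·0.89^28 = 0.122099
  k=2: C(29,2)·0.11^2·0.89^27 = 0.211272
P(X ≤ 2) = 0.367436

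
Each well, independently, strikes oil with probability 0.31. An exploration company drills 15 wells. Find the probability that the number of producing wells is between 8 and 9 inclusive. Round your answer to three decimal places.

0.055

X ~ Binomial(15, 0.31); P(8 ≤ X ≤ 9) = Σ C(15,k) p^k (1−p)^(15−k) over k:
  k=8: C(15,8)·0.31^8·0.69^7 = 0.04087
  k=9: C(15,9)·0.31^9·0.69^6 = 0.01428
Total = 0.05515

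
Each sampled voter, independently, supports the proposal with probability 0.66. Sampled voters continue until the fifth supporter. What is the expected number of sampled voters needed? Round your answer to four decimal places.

7.5758

Y = total sampled voters until the fifth success; negative binomial with r=5, p=0.66.
E[Y] = r / p = 5 / 0.66 = 7.575758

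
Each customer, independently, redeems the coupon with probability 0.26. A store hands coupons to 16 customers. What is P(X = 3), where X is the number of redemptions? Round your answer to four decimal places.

0.1964

X ~ Binomial(n=16, p=0.26).
P(X=3) = C(16,3) · p^3 · (1−p)^13
= 560 · 0.017576 · 0.019953 = 0.196390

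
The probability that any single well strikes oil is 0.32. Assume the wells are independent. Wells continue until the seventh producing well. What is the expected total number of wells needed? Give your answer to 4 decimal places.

21.8750

Y = total wells until the seventh success; negative binomial with r=7, p=0.32.
E[Y] = r / p = 7 / 0.32 = 21.875000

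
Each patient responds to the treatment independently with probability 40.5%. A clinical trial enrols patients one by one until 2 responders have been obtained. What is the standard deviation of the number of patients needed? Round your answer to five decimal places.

Y = total patients until the second success; negative binomial with r=2, p=0.405.
SD(Y) = √[r(1−p)/p²] = √(7.2549916) = 2.6935092

2.69351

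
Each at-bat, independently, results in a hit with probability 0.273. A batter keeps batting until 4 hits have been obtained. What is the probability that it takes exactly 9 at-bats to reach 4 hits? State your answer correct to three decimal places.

0.063

Y = trial on which the fourth success occurs; negative binomial, r=4, p=0.273.
P(Y=9) = C(8,3) · p^4 · (1−p)^5
= 56 · 0.0055546 · 0.20308 = 0.06317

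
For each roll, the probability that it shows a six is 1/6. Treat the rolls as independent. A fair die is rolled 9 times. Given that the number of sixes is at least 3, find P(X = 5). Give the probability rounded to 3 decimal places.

0.044

X ~ Binomial(9, 0.166667). Want P(X=5 | X≥3) = P(X=5) / P(X≥3).
P(X=5) = C(9,5)·0.166667^5·0.833333^4 = 0.00781
P(X≥3) = 1 − 0.19381 − 0.34885 − 0.27908 = 0.17826
Ratio = 0.00781 / 0.17826 = 0.04384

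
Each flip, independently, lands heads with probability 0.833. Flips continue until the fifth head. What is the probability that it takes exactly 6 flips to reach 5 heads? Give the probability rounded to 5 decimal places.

0.33490

Y = trial on which the fifth success occurs; negative binomial, r=5, p=0.833.
P(Y=6) = C(5,4) · p^5 · (1−p)^1
= 5 · 0.40107 · 0.167 = 0.3348972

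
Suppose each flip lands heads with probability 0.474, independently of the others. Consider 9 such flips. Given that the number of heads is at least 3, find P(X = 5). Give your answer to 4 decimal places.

X ~ Binomial(9, 0.474). Want P(X=5 | X≥3) = P(X=5) / P(X≥3).
P(X=5) = C(9,5)·0.474^5·0.526^4 = 0.230784
P(X≥3) = 1 − 0.003082 − 0.024998 − 0.090107 = 0.881812
Ratio = 0.230784 / 0.881812 = 0.261715

0.2617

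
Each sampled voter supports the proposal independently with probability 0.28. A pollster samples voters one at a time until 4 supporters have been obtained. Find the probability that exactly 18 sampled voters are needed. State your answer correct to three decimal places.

0.042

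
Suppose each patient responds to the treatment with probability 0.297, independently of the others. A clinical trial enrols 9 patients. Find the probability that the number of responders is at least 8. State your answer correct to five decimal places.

0.00040

X ~ Binomial(9, 0.297); P(X ≥ 8) = Σ C(9,k) p^k (1−p)^(9−k) over k:
  k=8: C(9,8)·0.297^8·0.703^1 = 0.0003830
  k=9: C(9,9)·0.297^9·0.703^0 = 0.0000180
Total = 0.0004010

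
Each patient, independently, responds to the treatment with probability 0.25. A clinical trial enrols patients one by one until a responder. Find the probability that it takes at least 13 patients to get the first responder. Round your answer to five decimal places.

0.03168

Y = number of patients to the first success; geometric, p = 0.25.
P(Y > 12) = P(first 12 all fail) = (1−p)^12 = 0.0316764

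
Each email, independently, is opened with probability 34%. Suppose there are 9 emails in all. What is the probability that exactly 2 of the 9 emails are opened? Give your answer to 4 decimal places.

X ~ Binomial(n=9, p=0.34).
P(X=2) = C(9,2) · p^2 · (1−p)^7
= 36 · 0.1156 · 0.054552 = 0.227022

0.2270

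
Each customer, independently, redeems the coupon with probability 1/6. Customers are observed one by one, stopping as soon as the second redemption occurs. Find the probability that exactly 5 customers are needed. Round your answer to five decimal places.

0.06430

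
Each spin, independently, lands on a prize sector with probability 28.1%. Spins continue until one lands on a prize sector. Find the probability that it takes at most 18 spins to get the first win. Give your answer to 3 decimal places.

Y = number of spins to the first success; geometric, p = 0.281.
P(Y ≤ 18) = 1 − (1−p)^18 = 1 − 0.00264 = 0.99736

0.997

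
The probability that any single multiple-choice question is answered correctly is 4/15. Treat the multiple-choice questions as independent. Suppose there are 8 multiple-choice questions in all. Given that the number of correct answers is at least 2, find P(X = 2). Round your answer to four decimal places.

0.4601

X ~ Binomial(8, 0.266667). Want P(X=2 | X≥2) = P(X=2) / P(X≥2).
P(X=2) = C(8,2)·0.266667^2·0.733333^6 = 0.309674
P(X≥2) = 1 − 0.083639 − 0.243315 = 0.673046
Ratio = 0.309674 / 0.673046 = 0.460108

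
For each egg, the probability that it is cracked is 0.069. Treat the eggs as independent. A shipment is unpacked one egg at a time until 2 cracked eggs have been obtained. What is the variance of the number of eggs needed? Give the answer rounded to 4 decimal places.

Y = total eggs until the second success; negative binomial with r=2, p=0.069.
Var(Y) = r(1−p)/p² = 2·0.931 / 0.069² = 391.094308

391.0943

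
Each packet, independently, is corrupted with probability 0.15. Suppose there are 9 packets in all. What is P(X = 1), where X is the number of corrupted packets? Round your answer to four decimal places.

0.3679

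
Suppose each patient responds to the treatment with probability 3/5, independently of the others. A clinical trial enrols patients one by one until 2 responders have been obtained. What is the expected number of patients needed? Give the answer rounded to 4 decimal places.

Y = total patients until the second success; negative binomial with r=2, p=0.60.
E[Y] = r / p = 2 / 0.60 = 3.333333

3.3333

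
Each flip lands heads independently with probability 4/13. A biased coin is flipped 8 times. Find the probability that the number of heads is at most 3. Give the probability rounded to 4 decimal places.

0.7917

X ~ Binomial(8, 0.307692); P(X ≤ 3) = Σ C(8,k) p^k (1−p)^(8−k) over k:
  k=0: C(8,0)·0.307692^0·0.692308^8 = 0.052771
  k=1: C(8,1)·0.307692^1·0.692308^7 = 0.187629
  k=2: C(8,2)·0.307692^2·0.692308^6 = 0.291868
  k=3: C(8,3)·0.307692^3·0.692308^5 = 0.259438
Total = 0.791706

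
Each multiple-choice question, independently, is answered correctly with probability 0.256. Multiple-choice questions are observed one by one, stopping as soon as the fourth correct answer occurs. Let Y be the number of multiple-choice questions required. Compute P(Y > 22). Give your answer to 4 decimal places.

0.1475

Needing more than 22 multiple-choice questions ⇔ fewer than 4 successes in the first 22. With X ~ Binomial(22, 0.256), P(Y > 22) = P(X ≤ 3).
  k=0: C(22,0)·0.256^0·0.744^22 = 0.001495
  k=1: C(22,1)·0.256^1·0.744^21 = 0.011316
  k=2: C(22,2)·0.256^2·0.744^20 = 0.040884
  k=3: C(22,3)·0.256^3·0.744^19 = 0.093783
P(X ≤ 3) = 0.147478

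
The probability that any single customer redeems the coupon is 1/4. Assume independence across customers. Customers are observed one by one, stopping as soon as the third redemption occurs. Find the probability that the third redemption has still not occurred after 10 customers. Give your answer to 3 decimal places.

Needing more than 10 customers ⇔ fewer than 3 successes in the first 10. With X ~ Binomial(10, 0.25), P(Y > 10) = P(X ≤ 2).
  k=0: C(10,0)·0.25^0·0.75^10 = 0.05631
  k=1: C(10,1)·0.25^1·0.75^9 = 0.18771
  k=2: C(10,2)·0.25^2·0.75^8 = 0.28157
P(X ≤ 2) = 0.52559

0.526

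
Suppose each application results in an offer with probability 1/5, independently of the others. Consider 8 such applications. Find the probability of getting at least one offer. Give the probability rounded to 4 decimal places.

0.8322

P(at least one) = 1 − P(none) = 1 − (1 − 0.20)^8
= 1 − 0.167772 = 0.832228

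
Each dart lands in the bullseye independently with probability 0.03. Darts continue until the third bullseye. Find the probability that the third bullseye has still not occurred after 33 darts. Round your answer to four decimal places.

Needing more than 33 darts ⇔ fewer than 3 successes in the first 33. With X ~ Binomial(33, 0.03), P(Y > 33) = P(X ≤ 2).
  k=0: C(33,0)·0.03^0·0.97^33 = 0.365988
  k=1: C(33,1)·0.03^1·0.97^32 = 0.373534
  k=2: C(33,2)·0.03^2·0.97^31 = 0.184842
P(X ≤ 2) = 0.924365

0.9244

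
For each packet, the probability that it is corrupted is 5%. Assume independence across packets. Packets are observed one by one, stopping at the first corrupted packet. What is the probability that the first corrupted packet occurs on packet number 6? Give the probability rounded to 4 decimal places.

0.0387

Geometric (trials to first success), p = 0.05.
P(Y = 6) = (1−p)^5 · p = 0.77378 · 0.05 = 0.038689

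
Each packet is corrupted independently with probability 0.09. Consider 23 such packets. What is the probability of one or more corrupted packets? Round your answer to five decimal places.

0.88572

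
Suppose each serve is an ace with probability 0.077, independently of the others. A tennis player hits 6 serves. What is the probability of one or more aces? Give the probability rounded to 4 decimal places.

0.3817

P(at least one) = 1 − P(none) = 1 − (1 − 0.077)^6
= 1 − 0.618316 = 0.381684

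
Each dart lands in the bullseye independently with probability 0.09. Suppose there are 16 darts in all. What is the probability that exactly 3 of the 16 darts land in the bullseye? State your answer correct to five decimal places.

0.11980

X ~ Binomial(n=16, p=0.09).
P(X=3) = C(16,3) · p^3 · (1−p)^13
= 560 · 0.000729 · 0.29345 = 0.1197991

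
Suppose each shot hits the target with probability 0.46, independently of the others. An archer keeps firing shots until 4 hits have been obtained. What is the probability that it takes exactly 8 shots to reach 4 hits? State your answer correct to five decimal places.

0.13325

Y = trial on which the fourth success occurs; negative binomial, r=4, p=0.46.
P(Y=8) = C(7,3) · p^4 · (1−p)^4
= 35 · 0.044775 · 0.085031 = 0.1332522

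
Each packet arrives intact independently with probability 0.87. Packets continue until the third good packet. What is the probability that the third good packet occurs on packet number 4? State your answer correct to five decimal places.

Y = trial on which the third success occurs; negative binomial, r=3, p=0.87.
P(Y=4) = C(3,2) · p^3 · (1−p)^1
= 3 · 0.6585 · 0.13 = 0.2568162

0.25682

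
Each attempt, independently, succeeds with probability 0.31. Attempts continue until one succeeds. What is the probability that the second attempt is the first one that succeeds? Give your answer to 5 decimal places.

0.21390

Geometric (trials to first success), p = 0.31.
P(Y = 2) = (1−p)^1 · p = 0.69 · 0.31 = 0.2139000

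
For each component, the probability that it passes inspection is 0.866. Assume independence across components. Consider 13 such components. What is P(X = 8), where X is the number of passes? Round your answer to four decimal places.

0.0176

X ~ Binomial(n=13, p=0.866).
P(X=8) = C(13,8) · p^8 · (1−p)^5
= 1287 · 0.31633 · 4.3204e-05 = 0.017589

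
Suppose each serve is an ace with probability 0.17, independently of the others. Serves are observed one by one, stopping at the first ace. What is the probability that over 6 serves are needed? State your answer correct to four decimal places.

0.3269

Y = number of serves to the first success; geometric, p = 0.17.
P(Y > 6) = P(first 6 all fail) = (1−p)^6 = 0.326940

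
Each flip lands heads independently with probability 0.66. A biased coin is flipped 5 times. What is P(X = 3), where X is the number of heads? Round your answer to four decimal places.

0.3323

X ~ Binomial(n=5, p=0.66).
P(X=3) = C(5,3) · p^3 · (1−p)^2
= 10 · 0.2875 · 0.1156 = 0.332345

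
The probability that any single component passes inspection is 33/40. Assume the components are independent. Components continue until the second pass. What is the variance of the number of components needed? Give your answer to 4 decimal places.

Y = total components until the second success; negative binomial with r=2, p=0.825.
Var(Y) = r(1−p)/p² = 2·0.175 / 0.825² = 0.514233

0.5142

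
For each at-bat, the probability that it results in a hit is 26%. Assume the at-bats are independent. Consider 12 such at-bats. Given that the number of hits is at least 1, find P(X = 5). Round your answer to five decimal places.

0.11751

X ~ Binomial(12, 0.26). Want P(X=5 | X≥1) = P(X=5) / P(X≥1).
P(X=5) = C(12,5)·0.26^5·0.74^7 = 0.1143442
P(X≥1) = 1 − 0.0269638 = 0.9730362
Ratio = 0.1143442 / 0.9730362 = 0.1175127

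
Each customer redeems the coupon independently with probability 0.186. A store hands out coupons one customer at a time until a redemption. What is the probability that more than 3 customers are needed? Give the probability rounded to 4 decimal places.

0.5394

Y = number of customers to the first success; geometric, p = 0.186.
P(Y > 3) = P(first 3 all fail) = (1−p)^3 = 0.539353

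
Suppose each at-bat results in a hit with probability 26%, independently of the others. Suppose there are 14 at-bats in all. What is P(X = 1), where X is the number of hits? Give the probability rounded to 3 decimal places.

X ~ Binomial(n=14, p=0.26).
P(X=1) = C(14,1) · p^1 · (1−p)^13
= 14 · 0.26 · 0.019953 = 0.07263

0.073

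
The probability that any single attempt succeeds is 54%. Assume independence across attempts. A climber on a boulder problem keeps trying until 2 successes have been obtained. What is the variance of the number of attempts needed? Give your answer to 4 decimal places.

3.1550

Y = total attempts until the second success; negative binomial with r=2, p=0.54.
Var(Y) = r(1−p)/p² = 2·0.46 / 0.54² = 3.155007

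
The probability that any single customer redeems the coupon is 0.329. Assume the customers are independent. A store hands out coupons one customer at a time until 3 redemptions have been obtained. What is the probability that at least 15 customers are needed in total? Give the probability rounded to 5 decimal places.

0.11155

Needing more than 14 customers ⇔ fewer than 3 successes in the first 14. With X ~ Binomial(14, 0.329), P(Y > 14) = P(X ≤ 2).
  k=0: C(14,0)·0.329^0·0.671^14 = 0.0037507
  k=1: C(14,1)·0.329^1·0.671^13 = 0.0257464
  k=2: C(14,2)·0.329^2·0.671^12 = 0.0820547
P(X ≤ 2) = 0.1115518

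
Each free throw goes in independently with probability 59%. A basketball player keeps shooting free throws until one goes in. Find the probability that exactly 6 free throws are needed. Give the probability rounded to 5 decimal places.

Geometric (trials to first success), p = 0.59.
P(Y = 6) = (1−p)^5 · p = 0.011586 · 0.59 = 0.0068355

0.00684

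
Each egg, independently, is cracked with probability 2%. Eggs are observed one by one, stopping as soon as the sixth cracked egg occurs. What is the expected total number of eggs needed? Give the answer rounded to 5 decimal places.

300.00000

Y = total eggs until the sixth success; negative binomial with r=6, p=0.02.
E[Y] = r / p = 6 / 0.02 = 300.0000000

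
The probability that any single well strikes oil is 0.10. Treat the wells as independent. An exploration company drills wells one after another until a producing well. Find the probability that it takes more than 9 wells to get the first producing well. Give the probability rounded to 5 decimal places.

0.38742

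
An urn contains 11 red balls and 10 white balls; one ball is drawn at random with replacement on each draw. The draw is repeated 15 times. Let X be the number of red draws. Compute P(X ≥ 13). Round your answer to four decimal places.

X ~ Binomial(15, 0.523810); P(X ≥ 13) = Σ C(15,k) p^k (1−p)^(15−k) over k:
  k=13: C(15,13)·0.523810^13·0.476190^2 = 0.005321
  k=14: C(15,14)·0.523810^14·0.476190^1 = 0.000836
  k=15: C(15,15)·0.523810^15·0.476190^0 = 0.000061
Total = 0.006219

0.0062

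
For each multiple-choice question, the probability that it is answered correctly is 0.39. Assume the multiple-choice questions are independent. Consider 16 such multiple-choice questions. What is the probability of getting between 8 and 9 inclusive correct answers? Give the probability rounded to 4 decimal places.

X ~ Binomial(16, 0.39); P(8 ≤ X ≤ 9) = Σ C(16,k) p^k (1−p)^(16−k) over k:
  k=8: C(16,8)·0.39^8·0.61^8 = 0.132049
  k=9: C(16,9)·0.39^9·0.61^7 = 0.075044
Total = 0.207093

0.2071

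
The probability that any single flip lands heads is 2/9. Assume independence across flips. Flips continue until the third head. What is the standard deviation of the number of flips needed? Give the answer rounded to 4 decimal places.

6.8739

Y = total flips until the third success; negative binomial with r=3, p=0.222222.
SD(Y) = √[r(1−p)/p²] = √(47.250000) = 6.873864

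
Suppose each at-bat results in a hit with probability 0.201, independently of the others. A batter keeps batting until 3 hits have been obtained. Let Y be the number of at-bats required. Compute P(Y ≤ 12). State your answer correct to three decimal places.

Finishing within 12 at-bats ⇔ at least 3 successes in the first 12. With X ~ Binomial(12, 0.201), P(Y ≤ 12) = 1 − P(X ≤ 2).
  k=0: C(12,0)·0.201^0·0.799^12 = 0.06770
  k=1: C(12,1)·0.201^1·0.799^11 = 0.20436
  k=2: C(12,2)·0.201^2·0.799^10 = 0.28275
1 − 0.55480 = 0.44520

0.445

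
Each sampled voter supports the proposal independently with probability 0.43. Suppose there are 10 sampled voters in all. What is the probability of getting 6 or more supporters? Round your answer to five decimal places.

0.22071

X ~ Binomial(10, 0.43); P(X ≥ 6) = Σ C(10,k) p^k (1−p)^(10−k) over k:
  k=6: C(10,6)·0.43^6·0.57^4 = 0.1401295
  k=7: C(10,7)·0.43^7·0.57^3 = 0.0604067
  k=8: C(10,8)·0.43^8·0.57^2 = 0.0170887
  k=9: C(10,9)·0.43^9·0.57^1 = 0.0028648
  k=10: C(10,10)·0.43^10·0.57^0 = 0.0002161
Total = 0.2207058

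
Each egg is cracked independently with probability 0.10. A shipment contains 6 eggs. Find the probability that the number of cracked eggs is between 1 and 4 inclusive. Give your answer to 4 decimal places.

0.4685

X ~ Binomial(6, 0.10); P(1 ≤ X ≤ 4) = Σ C(6,k) p^k (1−p)^(6−k) over k:
  k=1: C(6,1)·0.10^1·0.90^5 = 0.354294
  k=2: C(6,2)·0.10^2·0.90^4 = 0.098415
  k=3: C(6,3)·0.10^3·0.90^3 = 0.014580
  k=4: C(6,4)·0.10^4·0.90^2 = 0.001215
Total = 0.468504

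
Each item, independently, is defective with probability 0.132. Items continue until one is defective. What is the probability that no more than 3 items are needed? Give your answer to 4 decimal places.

0.3460

Y = number of items to the first success; geometric, p = 0.132.
P(Y ≤ 3) = 1 − (1−p)^3 = 1 − 0.653972 = 0.346028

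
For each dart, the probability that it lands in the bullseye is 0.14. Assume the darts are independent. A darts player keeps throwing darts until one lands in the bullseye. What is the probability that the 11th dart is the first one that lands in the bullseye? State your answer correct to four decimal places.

0.0310

Geometric (trials to first success), p = 0.14.
P(Y = 11) = (1−p)^10 · p = 0.2213 · 0.14 = 0.030982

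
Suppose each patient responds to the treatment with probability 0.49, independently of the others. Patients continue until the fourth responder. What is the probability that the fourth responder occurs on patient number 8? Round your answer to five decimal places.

0.13650

Y = trial on which the fourth success occurs; negative binomial, r=4, p=0.49.
P(Y=8) = C(7,3) · p^4 · (1−p)^4
= 35 · 0.057648 · 0.067652 = 0.1365001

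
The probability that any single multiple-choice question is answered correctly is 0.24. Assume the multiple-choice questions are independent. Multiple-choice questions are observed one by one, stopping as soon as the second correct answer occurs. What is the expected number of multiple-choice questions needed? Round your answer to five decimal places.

8.33333

Y = total multiple-choice questions until the second success; negative binomial with r=2, p=0.24.
E[Y] = r / p = 2 / 0.24 = 8.3333333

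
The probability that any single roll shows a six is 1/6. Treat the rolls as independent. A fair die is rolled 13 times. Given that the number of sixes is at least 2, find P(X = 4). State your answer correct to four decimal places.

0.1611

X ~ Binomial(13, 0.166667). Want P(X=4 | X≥2) = P(X=4) / P(X≥2).
P(X=4) = C(13,4)·0.166667^4·0.833333^9 = 0.106923
P(X≥2) = 1 − 0.093464 − 0.243006 = 0.663530
Ratio = 0.106923 / 0.663530 = 0.161142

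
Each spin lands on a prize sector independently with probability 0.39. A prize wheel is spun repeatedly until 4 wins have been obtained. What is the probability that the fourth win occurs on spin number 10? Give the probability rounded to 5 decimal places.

0.10012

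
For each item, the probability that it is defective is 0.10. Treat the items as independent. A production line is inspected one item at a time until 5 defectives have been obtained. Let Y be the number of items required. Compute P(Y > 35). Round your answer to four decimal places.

0.7307

Needing more than 35 items ⇔ fewer than 5 successes in the first 35. With X ~ Binomial(35, 0.10), P(Y > 35) = P(X ≤ 4).
  k=0: C(35,0)·0.10^0·0.90^35 = 0.025032
  k=1: C(35,1)·0.10^1·0.90^34 = 0.097345
  k=2: C(35,2)·0.10^2·0.90^33 = 0.183874
  k=3: C(35,3)·0.10^3·0.90^32 = 0.224735
  k=4: C(35,4)·0.10^4·0.90^31 = 0.199764
P(X ≤ 4) = 0.730749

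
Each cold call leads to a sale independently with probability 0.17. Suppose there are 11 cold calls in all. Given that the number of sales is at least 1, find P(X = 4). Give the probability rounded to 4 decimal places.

X ~ Binomial(11, 0.17). Want P(X=4 | X≥1) = P(X=4) / P(X≥1).
P(X=4) = C(11,4)·0.17^4·0.83^7 = 0.074792
P(X≥1) = 1 − 0.128783 = 0.871217
Ratio = 0.074792 / 0.871217 = 0.085848

0.0858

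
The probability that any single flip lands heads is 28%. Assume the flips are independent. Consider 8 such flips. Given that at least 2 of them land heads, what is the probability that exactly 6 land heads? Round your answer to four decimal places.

X ~ Binomial(8, 0.28). Want P(X=6 | X≥2) = P(X=6) / P(X≥2).
P(X=6) = C(8,6)·0.28^6·0.72^2 = 0.006995
P(X≥2) = 1 − 0.072220 − 0.224686 = 0.703094
Ratio = 0.006995 / 0.703094 = 0.009949

0.0099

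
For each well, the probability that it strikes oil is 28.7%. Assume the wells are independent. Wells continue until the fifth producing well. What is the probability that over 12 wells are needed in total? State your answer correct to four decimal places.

Needing more than 12 wells ⇔ fewer than 5 successes in the first 12. With X ~ Binomial(12, 0.287), P(Y > 12) = P(X ≤ 4).
  k=0: C(12,0)·0.287^0·0.713^12 = 0.017261
  k=1: C(12,1)·0.287^1·0.713^11 = 0.083377
  k=2: C(12,2)·0.287^2·0.713^10 = 0.184588
  k=3: C(12,3)·0.287^3·0.713^9 = 0.247670
  k=4: C(12,4)·0.287^4·0.713^8 = 0.224310
P(X ≤ 4) = 0.757207

0.7572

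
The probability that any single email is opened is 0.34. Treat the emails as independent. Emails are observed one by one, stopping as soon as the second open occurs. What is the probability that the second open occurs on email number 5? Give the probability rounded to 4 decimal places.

Y = trial on which the second success occurs; negative binomial, r=2, p=0.34.
P(Y=5) = C(4,1) · p^2 · (1−p)^3
= 4 · 0.1156 · 0.2875 = 0.132938

0.1329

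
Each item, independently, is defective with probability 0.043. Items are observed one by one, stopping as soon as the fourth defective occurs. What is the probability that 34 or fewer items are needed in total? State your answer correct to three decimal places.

0.057

Finishing within 34 items ⇔ at least 4 successes in the first 34. With X ~ Binomial(34, 0.043), P(Y ≤ 34) = 1 − P(X ≤ 3).
  k=0: C(34,0)·0.043^0·0.957^34 = 0.22439
  k=1: C(34,1)·0.043^1·0.957^33 = 0.34280
  k=2: C(34,2)·0.043^2·0.957^32 = 0.25415
  k=3: C(34,3)·0.043^3·0.957^31 = 0.12181
1 − 0.94314 = 0.05686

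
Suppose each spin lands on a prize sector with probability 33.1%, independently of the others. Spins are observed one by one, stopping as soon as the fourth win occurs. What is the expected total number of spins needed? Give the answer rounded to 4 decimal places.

12.0846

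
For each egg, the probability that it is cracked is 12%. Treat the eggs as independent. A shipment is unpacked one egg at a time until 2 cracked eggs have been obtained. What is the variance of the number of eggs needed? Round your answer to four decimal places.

Y = total eggs until the second success; negative binomial with r=2, p=0.12.
Var(Y) = r(1−p)/p² = 2·0.88 / 0.12² = 122.222222

122.2222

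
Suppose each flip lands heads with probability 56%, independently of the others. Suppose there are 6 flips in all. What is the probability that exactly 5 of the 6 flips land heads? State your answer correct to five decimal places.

0.14539

X ~ Binomial(n=6, p=0.56).
P(X=5) = C(6,5) · p^5 · (1−p)^1
= 6 · 0.055073 · 0.44 = 0.1453932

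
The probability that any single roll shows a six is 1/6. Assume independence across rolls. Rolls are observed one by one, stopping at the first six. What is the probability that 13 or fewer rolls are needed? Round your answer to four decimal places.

0.9065

Y = number of rolls to the first success; geometric, p = 0.166667.
P(Y ≤ 13) = 1 − (1−p)^13 = 1 − 0.093464 = 0.906536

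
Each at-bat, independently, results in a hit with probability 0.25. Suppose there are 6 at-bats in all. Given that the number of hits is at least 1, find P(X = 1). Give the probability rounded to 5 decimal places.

X ~ Binomial(6, 0.25). Want P(X=1 | X≥1) = P(X=1) / P(X≥1).
P(X=1) = C(6,1)·0.25^1·0.75^5 = 0.3559570
P(X≥1) = 1 − 0.1779785 = 0.8220215
Ratio = 0.3559570 / 0.8220215 = 0.4330264

0.43303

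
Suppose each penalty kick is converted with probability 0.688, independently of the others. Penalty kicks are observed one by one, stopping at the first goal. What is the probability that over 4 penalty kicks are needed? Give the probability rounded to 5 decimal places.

Y = number of penalty kicks to the first success; geometric, p = 0.688.
P(Y > 4) = P(first 4 all fail) = (1−p)^4 = 0.0094759

0.00948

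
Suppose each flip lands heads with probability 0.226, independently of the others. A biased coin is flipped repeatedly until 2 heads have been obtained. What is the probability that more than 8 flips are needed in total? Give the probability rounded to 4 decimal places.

Needing more than 8 flips ⇔ fewer than 2 successes in the first 8. With X ~ Binomial(8, 0.226), P(Y > 8) = P(X ≤ 1).
  k=0: C(8,0)·0.226^0·0.774^8 = 0.128804
  k=1: C(8,1)·0.226^1·0.774^7 = 0.300874
P(X ≤ 1) = 0.429678

0.4297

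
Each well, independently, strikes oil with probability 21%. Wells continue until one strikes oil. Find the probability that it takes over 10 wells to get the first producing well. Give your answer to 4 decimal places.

0.0947

Y = number of wells to the first success; geometric, p = 0.21.
P(Y > 10) = P(first 10 all fail) = (1−p)^10 = 0.094683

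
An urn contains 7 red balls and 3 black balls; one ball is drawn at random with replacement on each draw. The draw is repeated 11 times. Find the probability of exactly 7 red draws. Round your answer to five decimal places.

X ~ Binomial(n=11, p=0.70).
P(X=7) = C(11,7) · p^7 · (1−p)^4
= 330 · 0.082354 · 0.0081 = 0.2201330

0.22013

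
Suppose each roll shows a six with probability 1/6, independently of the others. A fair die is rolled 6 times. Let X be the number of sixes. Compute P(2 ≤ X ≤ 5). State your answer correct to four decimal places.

0.2632

X ~ Binomial(6, 0.166667); P(2 ≤ X ≤ 5) = Σ C(6,k) p^k (1−p)^(6−k) over k:
  k=2: C(6,2)·0.166667^2·0.833333^4 = 0.200939
  k=3: C(6,3)·0.166667^3·0.833333^3 = 0.053584
  k=4: C(6,4)·0.166667^4·0.833333^2 = 0.008038
  k=5: C(6,5)·0.166667^5·0.833333^1 = 0.000643
Total = 0.263203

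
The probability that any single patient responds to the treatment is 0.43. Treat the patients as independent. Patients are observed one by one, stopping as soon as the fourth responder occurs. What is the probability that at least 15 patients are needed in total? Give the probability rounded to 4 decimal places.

0.0839

Needing more than 14 patients ⇔ fewer than 4 successes in the first 14. With X ~ Binomial(14, 0.43), P(Y > 14) = P(X ≤ 3).
  k=0: C(14,0)·0.43^0·0.57^14 = 0.000382
  k=1: C(14,1)·0.43^1·0.57^13 = 0.004036
  k=2: C(14,2)·0.43^2·0.57^12 = 0.019791
  k=3: C(14,3)·0.43^3·0.57^11 = 0.059721
P(X ≤ 3) = 0.083931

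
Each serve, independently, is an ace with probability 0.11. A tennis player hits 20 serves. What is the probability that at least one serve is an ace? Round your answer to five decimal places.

P(at least one) = 1 − P(none) = 1 − (1 − 0.11)^20
= 1 − 0.0972300 = 0.9027700

0.90277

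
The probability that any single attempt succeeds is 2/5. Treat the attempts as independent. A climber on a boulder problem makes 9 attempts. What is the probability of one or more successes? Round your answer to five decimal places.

P(at least one) = 1 − P(none) = 1 − (1 − 0.40)^9
= 1 − 0.0100777 = 0.9899223

0.98992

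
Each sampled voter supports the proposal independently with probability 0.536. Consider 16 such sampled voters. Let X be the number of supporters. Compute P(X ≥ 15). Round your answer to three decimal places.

0.001

X ~ Binomial(16, 0.536); P(X ≥ 15) = Σ C(16,k) p^k (1−p)^(16−k) over k:
  k=15: C(16,15)·0.536^15·0.464^1 = 0.00064
  k=16: C(16,16)·0.536^16·0.464^0 = 0.00005
Total = 0.00069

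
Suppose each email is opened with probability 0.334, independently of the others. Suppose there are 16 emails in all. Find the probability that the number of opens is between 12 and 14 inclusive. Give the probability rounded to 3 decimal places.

0.001

X ~ Binomial(16, 0.334); P(12 ≤ X ≤ 14) = Σ C(16,k) p^k (1−p)^(16−k) over k:
  k=12: C(16,12)·0.334^12·0.666^4 = 0.00069
  k=13: C(16,13)·0.334^13·0.666^3 = 0.00011
  k=14: C(16,14)·0.334^14·0.666^2 = 0.00001
Total = 0.00081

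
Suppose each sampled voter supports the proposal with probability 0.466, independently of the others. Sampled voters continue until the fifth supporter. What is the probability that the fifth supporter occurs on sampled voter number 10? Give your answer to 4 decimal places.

0.1202

Y = trial on which the fifth success occurs; negative binomial, r=5, p=0.466.
P(Y=10) = C(9,4) · p^5 · (1−p)^5
= 126 · 0.021975 · 0.043422 = 0.120228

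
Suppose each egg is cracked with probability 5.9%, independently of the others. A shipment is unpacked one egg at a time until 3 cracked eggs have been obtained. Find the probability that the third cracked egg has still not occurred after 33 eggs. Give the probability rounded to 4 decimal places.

Needing more than 33 eggs ⇔ fewer than 3 successes in the first 33. With X ~ Binomial(33, 0.059), P(Y > 33) = P(X ≤ 2).
  k=0: C(33,0)·0.059^0·0.941^33 = 0.134418
  k=1: C(33,1)·0.059^1·0.941^32 = 0.278121
  k=2: C(33,2)·0.059^2·0.941^31 = 0.279008
P(X ≤ 2) = 0.691547

0.6915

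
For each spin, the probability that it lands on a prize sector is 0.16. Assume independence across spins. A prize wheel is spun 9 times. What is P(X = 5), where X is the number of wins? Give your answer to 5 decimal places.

X ~ Binomial(n=9, p=0.16).
P(X=5) = C(9,5) · p^5 · (1−p)^4
= 126 · 0.00010486 · 0.49787 = 0.0065779

0.00658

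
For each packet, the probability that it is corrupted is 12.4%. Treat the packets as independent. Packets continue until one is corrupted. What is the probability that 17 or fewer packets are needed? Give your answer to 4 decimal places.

0.8947

Y = number of packets to the first success; geometric, p = 0.124.
P(Y ≤ 17) = 1 − (1−p)^17 = 1 − 0.105334 = 0.894666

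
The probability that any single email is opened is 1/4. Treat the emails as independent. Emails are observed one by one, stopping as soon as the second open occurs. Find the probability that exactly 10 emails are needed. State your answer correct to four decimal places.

Y = trial on which the second success occurs; negative binomial, r=2, p=0.25.
P(Y=10) = C(9,1) · p^2 · (1−p)^8
= 9 · 0.0625 · 0.10011 = 0.056314

0.0563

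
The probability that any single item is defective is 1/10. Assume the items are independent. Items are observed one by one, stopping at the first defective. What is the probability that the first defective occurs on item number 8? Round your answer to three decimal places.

Geometric (trials to first success), p = 0.10.
P(Y = 8) = (1−p)^7 · p = 0.4783 · 0.10 = 0.04783

0.048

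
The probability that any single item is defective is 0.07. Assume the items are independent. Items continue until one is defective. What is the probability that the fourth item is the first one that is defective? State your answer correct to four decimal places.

0.0563

Geometric (trials to first success), p = 0.07.
P(Y = 4) = (1−p)^3 · p = 0.80436 · 0.07 = 0.056305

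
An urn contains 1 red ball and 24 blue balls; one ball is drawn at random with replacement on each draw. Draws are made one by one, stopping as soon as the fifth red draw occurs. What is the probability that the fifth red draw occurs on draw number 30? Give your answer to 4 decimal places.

Y = trial on which the fifth success occurs; negative binomial, r=5, p=0.04.
P(Y=30) = C(29,4) · p^5 · (1−p)^25
= 23751 · 1.024e-07 · 0.3604 = 0.000877

0.0009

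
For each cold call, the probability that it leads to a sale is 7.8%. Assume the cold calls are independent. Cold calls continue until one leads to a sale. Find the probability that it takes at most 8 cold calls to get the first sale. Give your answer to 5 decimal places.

0.47779

Y = number of cold calls to the first success; geometric, p = 0.078.
P(Y ≤ 8) = 1 − (1−p)^8 = 1 − 0.5222126 = 0.4777874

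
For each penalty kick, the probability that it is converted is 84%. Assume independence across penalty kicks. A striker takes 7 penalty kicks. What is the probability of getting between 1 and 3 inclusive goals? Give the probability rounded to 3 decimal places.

0.015

X ~ Binomial(7, 0.84); P(1 ≤ X ≤ 3) = Σ C(7,k) p^k (1−p)^(7−k) over k:
  k=1: C(7,1)·0.84^1·0.16^6 = 0.00010
  k=2: C(7,2)·0.84^2·0.16^5 = 0.00155
  k=3: C(7,3)·0.84^3·0.16^4 = 0.01360
Total = 0.01525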